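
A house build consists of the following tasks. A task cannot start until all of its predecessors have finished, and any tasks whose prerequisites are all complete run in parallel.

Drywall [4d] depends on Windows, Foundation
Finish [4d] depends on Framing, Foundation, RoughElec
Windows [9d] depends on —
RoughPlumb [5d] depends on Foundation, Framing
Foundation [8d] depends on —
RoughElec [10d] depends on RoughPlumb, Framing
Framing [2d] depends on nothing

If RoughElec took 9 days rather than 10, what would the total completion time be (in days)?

26

Actual critical path: Foundation→RoughPlumb→RoughElec→Finish = 8+5+10+4 = 27 ⇒ 27 days.
Since RoughElec is critical, the -1 change carries straight to that chain (now 26 days).
That remains the longest chain; total 26 days.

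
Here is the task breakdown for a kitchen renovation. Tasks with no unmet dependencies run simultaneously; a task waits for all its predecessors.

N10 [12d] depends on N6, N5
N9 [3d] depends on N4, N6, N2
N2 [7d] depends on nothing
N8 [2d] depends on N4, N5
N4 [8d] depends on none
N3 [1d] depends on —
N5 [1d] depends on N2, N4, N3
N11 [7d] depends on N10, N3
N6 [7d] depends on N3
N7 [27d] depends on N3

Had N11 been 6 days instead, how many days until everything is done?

Baseline: N4→N5→N10→N11 = 8+1+12+7 = 28 → 28 days.
Since N11 is critical, the -1 change carries straight to that chain (now 27 days).
Now N3→N7 = 1+27 = 28 is longest, so the finish becomes 28 days.

28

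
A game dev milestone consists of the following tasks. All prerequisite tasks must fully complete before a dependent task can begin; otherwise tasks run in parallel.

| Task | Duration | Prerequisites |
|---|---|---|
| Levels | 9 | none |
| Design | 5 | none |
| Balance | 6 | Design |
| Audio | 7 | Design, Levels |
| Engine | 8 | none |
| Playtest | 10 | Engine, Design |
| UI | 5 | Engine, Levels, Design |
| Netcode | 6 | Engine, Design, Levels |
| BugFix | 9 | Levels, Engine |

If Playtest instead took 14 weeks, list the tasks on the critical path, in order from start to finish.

Actual critical path: Engine→Playtest = 8+10 = 18 ⇒ 18 weeks.
Since Playtest is critical, the +4 change carries straight to that chain (now 22 weeks).
The critical path is still Engine→Playtest; finish is now 22 weeks.

Engine, Playtest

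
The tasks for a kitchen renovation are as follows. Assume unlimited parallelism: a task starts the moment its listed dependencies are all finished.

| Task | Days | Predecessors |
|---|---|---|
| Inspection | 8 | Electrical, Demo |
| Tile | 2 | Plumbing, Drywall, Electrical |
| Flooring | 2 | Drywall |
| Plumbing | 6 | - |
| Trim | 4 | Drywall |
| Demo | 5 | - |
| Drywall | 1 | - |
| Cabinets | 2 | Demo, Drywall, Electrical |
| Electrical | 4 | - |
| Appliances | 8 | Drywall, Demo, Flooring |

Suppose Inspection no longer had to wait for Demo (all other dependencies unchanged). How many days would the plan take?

Before: longest chain Demo→Inspection = 5+8 = 13, finish 13.
Without Demo→Inspection, Inspection's earliest start moves from 5 to 4.
New critical path: Demo→Appliances = 5+8 = 13 ⇒ 13 days.

13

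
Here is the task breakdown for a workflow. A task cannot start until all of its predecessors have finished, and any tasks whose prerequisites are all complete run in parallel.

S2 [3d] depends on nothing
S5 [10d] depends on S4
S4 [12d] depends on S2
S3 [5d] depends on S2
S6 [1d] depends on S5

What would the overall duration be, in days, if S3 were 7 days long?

Actual critical path: S2→S4→S5→S6 = 3+12+10+1 = 26 ⇒ 26 days.
The longest path through S3 is only 8 days, so S3 has float 18.
The critical path is still S2→S4→S5→S6; finish is now 26 days.

26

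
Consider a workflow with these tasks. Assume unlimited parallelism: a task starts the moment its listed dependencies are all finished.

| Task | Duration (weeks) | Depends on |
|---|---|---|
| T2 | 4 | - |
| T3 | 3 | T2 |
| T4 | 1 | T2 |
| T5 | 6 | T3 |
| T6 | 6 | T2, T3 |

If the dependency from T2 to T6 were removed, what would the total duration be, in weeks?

Original critical path: T2→T3→T5 = 4+3+6 = 13 ⇒ 13 weeks.
Dropping T2→T6 doesn't change T6's earliest start (7); another predecessor still binds.
After: T2→T3→T5 = 4+3+6 = 13 → 13 weeks.

13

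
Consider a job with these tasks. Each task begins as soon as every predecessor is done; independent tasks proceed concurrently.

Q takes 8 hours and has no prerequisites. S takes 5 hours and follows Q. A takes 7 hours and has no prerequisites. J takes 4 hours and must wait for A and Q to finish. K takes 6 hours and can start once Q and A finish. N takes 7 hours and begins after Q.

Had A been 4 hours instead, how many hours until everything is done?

The binding path is Q→N = 8+7 = 15; finish at 15 hours.
A is off the critical path — its longest chain is 13 hours, giving 2 of slack.
No other chain overtakes it, so the finish is 15 hours.

15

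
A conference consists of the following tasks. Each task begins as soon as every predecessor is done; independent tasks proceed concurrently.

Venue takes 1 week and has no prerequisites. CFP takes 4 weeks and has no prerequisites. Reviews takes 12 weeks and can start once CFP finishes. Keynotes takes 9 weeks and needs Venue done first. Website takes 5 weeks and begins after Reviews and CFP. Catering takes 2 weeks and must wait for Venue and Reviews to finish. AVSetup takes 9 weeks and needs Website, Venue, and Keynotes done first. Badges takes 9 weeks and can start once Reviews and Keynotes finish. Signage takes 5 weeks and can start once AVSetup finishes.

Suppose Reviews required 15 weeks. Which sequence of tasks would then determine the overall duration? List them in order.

Baseline: CFP→Reviews→Website→AVSetup→Signage = 4+12+5+9+5 = 35 → 35 weeks.
Since Reviews is critical, the +3 change carries straight to that chain (now 38 weeks).
No other chain overtakes it, so the finish is 38 weeks.

CFP, Reviews, Website, AVSetup, Signage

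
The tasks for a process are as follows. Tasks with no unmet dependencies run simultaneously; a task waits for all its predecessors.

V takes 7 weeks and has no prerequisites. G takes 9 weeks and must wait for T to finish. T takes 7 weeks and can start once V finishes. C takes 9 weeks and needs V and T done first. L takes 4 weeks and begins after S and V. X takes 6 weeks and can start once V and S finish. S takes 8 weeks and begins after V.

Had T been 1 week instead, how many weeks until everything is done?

Actual critical path: V→T→G = 7+7+9 = 23 ⇒ 23 weeks.
Since T is critical, the -6 change carries straight to that chain (now 17 weeks).
New critical path: V→S→X = 7+8+6 = 21 ⇒ 21 weeks.

21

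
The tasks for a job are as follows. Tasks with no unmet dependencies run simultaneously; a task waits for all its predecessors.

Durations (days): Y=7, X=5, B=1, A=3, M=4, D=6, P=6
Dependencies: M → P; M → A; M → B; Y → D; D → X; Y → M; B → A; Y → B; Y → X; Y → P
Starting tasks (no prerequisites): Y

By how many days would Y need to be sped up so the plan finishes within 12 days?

Current finish: 18 days; target: 12.
Y is on every critical path, so each day cut from Y cuts the finish by one (this holds down to a finish of 12).
Need 18 − 12 = 6 days off Y → Y becomes 1 day, finish becomes 12.

6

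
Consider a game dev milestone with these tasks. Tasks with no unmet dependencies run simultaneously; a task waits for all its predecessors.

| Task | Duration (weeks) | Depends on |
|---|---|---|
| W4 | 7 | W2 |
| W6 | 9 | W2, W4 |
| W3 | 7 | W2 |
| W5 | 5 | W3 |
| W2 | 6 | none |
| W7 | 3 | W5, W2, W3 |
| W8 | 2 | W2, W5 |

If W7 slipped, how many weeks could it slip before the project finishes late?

The longest chain is W2→W4→W6 = 6+7+9 = 22; overall finish 22 weeks.
The longest chain containing W7 totals 21 weeks.
Float = 22 − 21 = 1.

1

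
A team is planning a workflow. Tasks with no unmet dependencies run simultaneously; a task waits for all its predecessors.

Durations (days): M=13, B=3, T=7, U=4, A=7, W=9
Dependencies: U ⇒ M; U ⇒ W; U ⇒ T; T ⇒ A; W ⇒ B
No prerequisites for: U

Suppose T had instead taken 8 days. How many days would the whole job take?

Critical path before the change: U→T→A = 4+7+7 = 18 giving 18 days.
T lies on that path, so at 8 days the path becomes 19 days.
The critical path is still U→T→A; finish is now 19 days.

19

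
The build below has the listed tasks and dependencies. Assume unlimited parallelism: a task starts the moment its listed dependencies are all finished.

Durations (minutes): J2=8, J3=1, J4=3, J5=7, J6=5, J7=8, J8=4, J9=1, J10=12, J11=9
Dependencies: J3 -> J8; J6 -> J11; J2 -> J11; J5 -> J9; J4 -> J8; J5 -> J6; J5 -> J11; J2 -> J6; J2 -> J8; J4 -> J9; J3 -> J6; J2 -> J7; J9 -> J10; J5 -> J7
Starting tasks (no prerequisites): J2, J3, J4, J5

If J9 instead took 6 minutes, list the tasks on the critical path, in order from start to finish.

J5, J9, J10

As given, the longest chain is J2→J6→J11 = 8+5+9 = 22, so the finish is 22 minutes.
J9 is off the critical path — its longest chain is 20 minutes, giving 2 of slack.
The binding chain switches to J5→J9→J10 = 7+6+12 = 25; finish 25 minutes.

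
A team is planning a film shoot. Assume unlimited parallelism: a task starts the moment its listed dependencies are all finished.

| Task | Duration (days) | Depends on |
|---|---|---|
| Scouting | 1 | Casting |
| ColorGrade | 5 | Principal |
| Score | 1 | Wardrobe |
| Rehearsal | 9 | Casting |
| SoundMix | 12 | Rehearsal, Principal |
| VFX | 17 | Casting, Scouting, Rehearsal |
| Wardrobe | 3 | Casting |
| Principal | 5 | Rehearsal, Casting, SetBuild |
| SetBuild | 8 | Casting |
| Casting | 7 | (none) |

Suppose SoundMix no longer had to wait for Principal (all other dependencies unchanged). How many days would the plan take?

33

Before: longest chain Casting→Rehearsal→Principal→SoundMix = 7+9+5+12 = 33, finish 33.
Without Principal→SoundMix, SoundMix's earliest start moves from 21 to 16.
New critical path: Casting→Rehearsal→VFX = 7+9+17 = 33 ⇒ 33 days.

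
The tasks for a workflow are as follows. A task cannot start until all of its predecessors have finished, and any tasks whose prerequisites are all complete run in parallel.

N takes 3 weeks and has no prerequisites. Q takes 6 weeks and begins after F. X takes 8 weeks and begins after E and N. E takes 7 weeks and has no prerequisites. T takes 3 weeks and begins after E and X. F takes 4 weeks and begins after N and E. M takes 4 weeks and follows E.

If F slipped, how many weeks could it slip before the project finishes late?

Critical path: E→X→T = 7+8+3 = 18, so the finish is 18 weeks.
F finishes as early as 11 and must finish by 12.
Float = 18 − 17 = 1.

1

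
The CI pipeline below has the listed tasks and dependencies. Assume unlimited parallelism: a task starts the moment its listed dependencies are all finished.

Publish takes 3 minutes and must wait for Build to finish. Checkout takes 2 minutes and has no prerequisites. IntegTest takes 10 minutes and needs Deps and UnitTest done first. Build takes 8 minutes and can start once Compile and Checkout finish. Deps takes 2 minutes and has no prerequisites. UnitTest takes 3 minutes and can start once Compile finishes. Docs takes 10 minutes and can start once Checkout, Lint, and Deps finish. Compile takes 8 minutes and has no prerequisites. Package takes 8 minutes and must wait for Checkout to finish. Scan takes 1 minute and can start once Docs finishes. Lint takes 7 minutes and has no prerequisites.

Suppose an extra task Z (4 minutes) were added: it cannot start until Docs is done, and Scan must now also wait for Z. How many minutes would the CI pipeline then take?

Originally the CI pipeline takes 21 minutes.
With Z inserted, Scan now waits for max(Docs, Z).
New critical path: Lint→Docs→Z→Scan = 7+10+4+1 = 22 ⇒ 22 minutes.

22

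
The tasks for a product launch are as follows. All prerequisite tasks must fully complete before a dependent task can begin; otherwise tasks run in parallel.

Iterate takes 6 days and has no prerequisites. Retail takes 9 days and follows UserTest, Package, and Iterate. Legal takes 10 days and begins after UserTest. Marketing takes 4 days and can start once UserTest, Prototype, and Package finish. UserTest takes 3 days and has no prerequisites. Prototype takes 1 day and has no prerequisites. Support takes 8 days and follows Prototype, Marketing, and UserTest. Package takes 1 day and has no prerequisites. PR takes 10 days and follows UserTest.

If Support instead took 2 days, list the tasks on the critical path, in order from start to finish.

Actual critical path: UserTest→Marketing→Support = 3+4+8 = 15 ⇒ 15 days.
Support is on the critical path; changing it to 2 makes that path 9 days.
Now Iterate→Retail = 6+9 = 15 is longest, so the finish becomes 15 days.

Iterate, Retail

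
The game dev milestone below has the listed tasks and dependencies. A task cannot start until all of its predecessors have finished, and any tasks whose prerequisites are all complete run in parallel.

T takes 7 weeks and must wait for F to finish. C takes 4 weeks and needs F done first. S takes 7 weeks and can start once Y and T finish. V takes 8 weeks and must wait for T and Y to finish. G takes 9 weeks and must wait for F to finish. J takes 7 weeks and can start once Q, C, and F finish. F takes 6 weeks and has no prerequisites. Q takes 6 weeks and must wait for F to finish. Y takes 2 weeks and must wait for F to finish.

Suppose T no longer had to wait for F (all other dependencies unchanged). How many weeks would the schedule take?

With the dependency in place, F→T→V = 6+7+8 = 21 sets the finish at 21 weeks.
Without F→T, T's earliest start moves from 6 to 0.
New critical path: F→Q→J = 6+6+7 = 19 ⇒ 19 weeks.

19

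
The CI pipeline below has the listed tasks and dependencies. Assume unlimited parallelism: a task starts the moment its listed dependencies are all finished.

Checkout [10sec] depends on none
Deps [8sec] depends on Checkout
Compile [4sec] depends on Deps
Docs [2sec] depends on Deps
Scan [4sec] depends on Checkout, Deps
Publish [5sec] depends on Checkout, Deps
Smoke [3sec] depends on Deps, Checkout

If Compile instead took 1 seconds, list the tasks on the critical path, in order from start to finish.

Checkout, Deps, Publish

As given, the longest chain is Checkout→Deps→Publish = 10+8+5 = 23, so the finish is 23 seconds.
Compile has 1 second of float (longest path through it is 22).
That remains the longest chain; total 23 seconds.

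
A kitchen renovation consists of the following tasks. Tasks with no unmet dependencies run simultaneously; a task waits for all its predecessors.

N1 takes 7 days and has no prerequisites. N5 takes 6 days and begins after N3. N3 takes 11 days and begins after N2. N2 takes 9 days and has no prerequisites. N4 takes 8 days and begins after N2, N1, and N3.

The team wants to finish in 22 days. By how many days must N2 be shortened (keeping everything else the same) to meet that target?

6

Current finish: 28 days; target: 22.
N2 is on every critical path, so each day cut from N2 cuts the finish by one (this holds down to a finish of 20).
Need 28 − 22 = 6 days off N2 → N2 becomes 3 days, finish becomes 22.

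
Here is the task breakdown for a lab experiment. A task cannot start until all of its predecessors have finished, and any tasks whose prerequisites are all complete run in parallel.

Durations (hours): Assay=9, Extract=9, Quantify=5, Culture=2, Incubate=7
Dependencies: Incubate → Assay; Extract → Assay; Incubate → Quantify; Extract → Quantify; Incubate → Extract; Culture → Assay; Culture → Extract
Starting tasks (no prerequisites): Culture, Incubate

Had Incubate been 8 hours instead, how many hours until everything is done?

26

The binding path is Incubate→Extract→Assay = 7+9+9 = 25; finish at 25 hours.
Incubate lies on that path, so at 8 hours the path becomes 26 hours.
That remains the longest chain; total 26 hours.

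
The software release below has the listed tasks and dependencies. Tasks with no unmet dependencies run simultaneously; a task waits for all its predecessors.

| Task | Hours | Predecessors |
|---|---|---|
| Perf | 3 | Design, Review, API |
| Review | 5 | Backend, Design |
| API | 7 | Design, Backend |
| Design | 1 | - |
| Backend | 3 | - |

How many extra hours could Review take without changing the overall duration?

The longest chain is Backend→API→Perf = 3+7+3 = 13; overall finish 13 hours.
The longest chain containing Review totals 11 hours.
Float = 13 − 11 = 2.

2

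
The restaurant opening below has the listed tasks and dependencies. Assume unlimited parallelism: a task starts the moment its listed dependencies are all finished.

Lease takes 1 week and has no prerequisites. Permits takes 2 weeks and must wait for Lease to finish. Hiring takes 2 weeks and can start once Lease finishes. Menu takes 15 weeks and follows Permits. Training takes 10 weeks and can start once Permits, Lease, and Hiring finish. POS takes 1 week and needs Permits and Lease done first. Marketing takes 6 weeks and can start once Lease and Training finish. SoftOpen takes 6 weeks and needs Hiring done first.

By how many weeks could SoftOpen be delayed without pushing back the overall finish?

The longest chain is Lease→Permits→Training→Marketing = 1+2+10+6 = 19; overall finish 19 weeks.
Longest path through SoftOpen: 9 weeks (earliest finish 9, latest finish 19).
Float = 19 − 9 = 10.

10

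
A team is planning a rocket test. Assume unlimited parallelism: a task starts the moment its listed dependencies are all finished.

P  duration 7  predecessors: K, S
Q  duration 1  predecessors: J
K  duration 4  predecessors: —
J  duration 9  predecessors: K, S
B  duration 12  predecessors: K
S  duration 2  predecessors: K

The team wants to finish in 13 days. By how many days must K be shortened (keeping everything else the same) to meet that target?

3

Current finish: 16 days; target: 13.
K is on every critical path, so each day cut from K cuts the finish by one (this holds down to a finish of 13).
Need 16 − 13 = 3 days off K → K becomes 1 day, finish becomes 13.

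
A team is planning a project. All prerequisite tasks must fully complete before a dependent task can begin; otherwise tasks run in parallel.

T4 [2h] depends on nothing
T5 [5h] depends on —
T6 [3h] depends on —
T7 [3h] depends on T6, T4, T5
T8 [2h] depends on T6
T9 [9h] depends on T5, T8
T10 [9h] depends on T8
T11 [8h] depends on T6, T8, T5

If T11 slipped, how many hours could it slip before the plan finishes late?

The longest chain is T5→T9 = 5+9 = 14; overall finish 14 hours.
The longest chain containing T11 totals 13 hours.
Float = 14 − 13 = 1.

1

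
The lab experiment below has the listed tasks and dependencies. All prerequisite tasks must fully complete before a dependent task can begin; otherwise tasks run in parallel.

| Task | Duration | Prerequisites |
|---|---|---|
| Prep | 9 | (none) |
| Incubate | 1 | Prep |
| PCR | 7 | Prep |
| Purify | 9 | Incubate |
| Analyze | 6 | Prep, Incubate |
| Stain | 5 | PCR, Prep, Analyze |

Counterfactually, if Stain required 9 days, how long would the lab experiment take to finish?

25

Baseline: Prep→Incubate→Analyze→Stain = 9+1+6+5 = 21 → 21 days.
Since Stain is critical, the +4 change carries straight to that chain (now 25 days).
That remains the longest chain; total 25 days.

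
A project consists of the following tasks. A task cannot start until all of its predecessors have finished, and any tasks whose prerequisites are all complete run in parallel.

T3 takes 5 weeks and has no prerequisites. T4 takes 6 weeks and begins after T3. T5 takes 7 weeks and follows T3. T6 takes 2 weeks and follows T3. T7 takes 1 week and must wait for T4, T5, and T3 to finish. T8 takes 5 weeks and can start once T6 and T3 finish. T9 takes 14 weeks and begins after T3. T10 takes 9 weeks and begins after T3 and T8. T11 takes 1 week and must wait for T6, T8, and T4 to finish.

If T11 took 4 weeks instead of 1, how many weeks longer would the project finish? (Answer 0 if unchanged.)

As given, the longest chain is T3→T6→T8→T10 = 5+2+5+9 = 21, so the finish is 21 weeks.
T11 has 8 weeks of float (longest path through it is 13).
No other chain overtakes it, so the finish is 21 weeks.
Change in finish: 21 − 21 = +0 weeks.

0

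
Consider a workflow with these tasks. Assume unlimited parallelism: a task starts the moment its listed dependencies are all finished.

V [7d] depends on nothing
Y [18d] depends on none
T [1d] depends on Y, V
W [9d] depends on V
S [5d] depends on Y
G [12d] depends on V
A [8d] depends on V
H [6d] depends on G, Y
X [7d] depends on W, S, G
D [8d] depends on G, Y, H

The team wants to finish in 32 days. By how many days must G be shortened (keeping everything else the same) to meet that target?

1

Current finish: 33 days; target: 32.
G is on every critical path, so each day cut from G cuts the finish by one (this holds down to a finish of 32).
Need 33 − 32 = 1 day off G → G becomes 11 days, finish becomes 32.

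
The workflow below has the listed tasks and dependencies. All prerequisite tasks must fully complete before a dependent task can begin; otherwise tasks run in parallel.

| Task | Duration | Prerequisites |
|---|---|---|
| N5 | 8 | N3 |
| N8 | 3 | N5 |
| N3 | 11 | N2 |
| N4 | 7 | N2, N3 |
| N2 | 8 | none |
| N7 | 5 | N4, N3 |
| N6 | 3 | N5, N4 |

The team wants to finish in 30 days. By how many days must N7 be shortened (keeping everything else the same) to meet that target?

Current finish: 31 days; target: 30.
N7 is on every critical path, so each day cut from N7 cuts the finish by one (this holds down to a finish of 30).
Need 31 − 30 = 1 day off N7 → N7 becomes 4 days, finish becomes 30.

1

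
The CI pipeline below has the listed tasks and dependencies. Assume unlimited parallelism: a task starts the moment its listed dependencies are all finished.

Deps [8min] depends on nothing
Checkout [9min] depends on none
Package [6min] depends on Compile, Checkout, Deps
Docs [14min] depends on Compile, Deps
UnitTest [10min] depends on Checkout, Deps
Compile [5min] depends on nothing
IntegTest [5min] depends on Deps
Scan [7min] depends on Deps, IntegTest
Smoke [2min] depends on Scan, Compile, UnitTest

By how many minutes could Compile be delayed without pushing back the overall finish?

3

The longest chain is Deps→IntegTest→Scan→Smoke = 8+5+7+2 = 22; overall finish 22 minutes.
Longest path through Compile: 19 minutes (earliest finish 5, latest finish 8).
Float = 22 − 19 = 3.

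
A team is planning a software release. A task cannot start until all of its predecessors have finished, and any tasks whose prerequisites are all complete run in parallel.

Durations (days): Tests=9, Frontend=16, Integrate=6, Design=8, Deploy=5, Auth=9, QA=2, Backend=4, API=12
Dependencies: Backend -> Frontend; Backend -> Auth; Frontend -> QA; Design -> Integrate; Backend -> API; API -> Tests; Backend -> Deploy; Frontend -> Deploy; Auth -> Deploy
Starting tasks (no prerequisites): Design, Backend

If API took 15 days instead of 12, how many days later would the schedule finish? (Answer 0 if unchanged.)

Critical path before the change: Backend→API→Tests = 4+12+9 = 25 giving 25 days.
API lies on that path, so at 15 days the path becomes 28 days.
That remains the longest chain; total 28 days.
Change in finish: 28 − 25 = +3 days.

3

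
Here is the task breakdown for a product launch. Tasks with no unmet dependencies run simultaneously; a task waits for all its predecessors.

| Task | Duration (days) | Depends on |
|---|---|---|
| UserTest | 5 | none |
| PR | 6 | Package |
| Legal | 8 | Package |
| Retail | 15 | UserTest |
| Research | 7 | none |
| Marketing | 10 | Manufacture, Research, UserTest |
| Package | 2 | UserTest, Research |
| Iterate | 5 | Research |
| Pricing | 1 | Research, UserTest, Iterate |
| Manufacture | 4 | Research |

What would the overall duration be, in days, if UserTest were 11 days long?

Baseline: Research→Manufacture→Marketing = 7+4+10 = 21 → 21 days.
The longest path through UserTest is only 20 days, so UserTest has float 1.
New critical path: UserTest→Retail = 11+15 = 26 ⇒ 26 days.

26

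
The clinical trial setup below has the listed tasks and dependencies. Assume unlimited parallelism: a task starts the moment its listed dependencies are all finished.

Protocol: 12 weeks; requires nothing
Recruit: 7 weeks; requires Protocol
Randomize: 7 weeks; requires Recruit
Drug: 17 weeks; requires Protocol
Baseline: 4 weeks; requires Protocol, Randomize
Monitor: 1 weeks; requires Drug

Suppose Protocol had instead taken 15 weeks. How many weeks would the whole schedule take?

33

As given, the longest chain is Protocol→Recruit→Randomize→Baseline = 12+7+7+4 = 30, so the finish is 30 weeks.
Protocol lies on that path, so at 15 weeks the path becomes 33 weeks.
That remains the longest chain; total 33 weeks.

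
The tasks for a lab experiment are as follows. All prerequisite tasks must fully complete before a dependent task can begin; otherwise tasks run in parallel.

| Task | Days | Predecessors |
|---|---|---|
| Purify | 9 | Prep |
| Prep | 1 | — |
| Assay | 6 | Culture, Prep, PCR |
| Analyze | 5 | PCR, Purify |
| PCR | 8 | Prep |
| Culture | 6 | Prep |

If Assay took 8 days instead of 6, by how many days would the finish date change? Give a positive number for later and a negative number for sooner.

As given, the longest chain is Prep→PCR→Assay = 1+8+6 = 15, so the finish is 15 days.
Since Assay is critical, the +2 change carries straight to that chain (now 17 days).
The critical path is still Prep→PCR→Assay; finish is now 17 days.
Change in finish: 17 − 15 = +2 days.

2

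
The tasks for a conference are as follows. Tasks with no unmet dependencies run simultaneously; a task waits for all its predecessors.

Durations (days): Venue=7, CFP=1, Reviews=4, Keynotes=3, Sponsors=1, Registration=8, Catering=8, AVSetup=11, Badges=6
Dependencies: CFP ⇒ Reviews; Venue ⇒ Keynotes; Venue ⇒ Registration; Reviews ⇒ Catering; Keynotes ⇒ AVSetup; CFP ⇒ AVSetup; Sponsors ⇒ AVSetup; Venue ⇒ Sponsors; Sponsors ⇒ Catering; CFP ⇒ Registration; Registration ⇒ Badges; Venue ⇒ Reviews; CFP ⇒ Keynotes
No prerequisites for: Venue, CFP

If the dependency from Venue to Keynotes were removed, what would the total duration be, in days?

21

Original critical path: Venue→Keynotes→AVSetup = 7+3+11 = 21 ⇒ 21 days.
Without Venue→Keynotes, Keynotes's earliest start moves from 7 to 1.
The longest chain is now Venue→Registration→Badges = 7+8+6 = 21, so the plan takes 21 days.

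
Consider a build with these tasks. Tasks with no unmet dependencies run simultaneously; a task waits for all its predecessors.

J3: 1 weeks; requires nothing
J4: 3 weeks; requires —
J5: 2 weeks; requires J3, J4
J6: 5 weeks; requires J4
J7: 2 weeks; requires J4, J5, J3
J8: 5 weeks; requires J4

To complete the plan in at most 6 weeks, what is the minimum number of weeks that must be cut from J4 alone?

2

Current finish: 8 weeks; target: 6.
J4 is on every critical path, so each week cut from J4 cuts the finish by one (this holds down to a finish of 6).
Need 8 − 6 = 2 weeks off J4 → J4 becomes 1 week, finish becomes 6.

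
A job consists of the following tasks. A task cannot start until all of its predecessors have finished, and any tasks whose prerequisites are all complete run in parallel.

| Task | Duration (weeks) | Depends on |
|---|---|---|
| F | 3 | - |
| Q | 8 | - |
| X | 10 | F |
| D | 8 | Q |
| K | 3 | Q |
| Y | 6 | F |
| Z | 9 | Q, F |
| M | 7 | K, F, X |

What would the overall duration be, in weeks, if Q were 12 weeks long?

As given, the longest chain is F→X→M = 3+10+7 = 20, so the finish is 20 weeks.
The longest path through Q is only 18 weeks, so Q has float 2.
Now Q→K→M = 12+3+7 = 22 is longest, so the finish becomes 22 weeks.

22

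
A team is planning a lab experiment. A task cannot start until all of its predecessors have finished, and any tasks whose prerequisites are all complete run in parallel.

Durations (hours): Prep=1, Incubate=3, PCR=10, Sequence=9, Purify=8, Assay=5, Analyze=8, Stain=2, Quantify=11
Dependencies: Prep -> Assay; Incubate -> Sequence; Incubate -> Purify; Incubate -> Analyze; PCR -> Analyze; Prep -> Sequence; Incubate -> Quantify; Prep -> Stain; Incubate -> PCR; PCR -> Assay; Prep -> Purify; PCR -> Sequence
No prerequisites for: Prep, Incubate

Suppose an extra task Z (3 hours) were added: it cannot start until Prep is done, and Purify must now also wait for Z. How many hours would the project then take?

22

Originally the project takes 22 hours.
With Z inserted, Purify now waits for max(Incubate, Prep, Z).
New critical path: Incubate→PCR→Sequence = 3+10+9 = 22 ⇒ 22 hours.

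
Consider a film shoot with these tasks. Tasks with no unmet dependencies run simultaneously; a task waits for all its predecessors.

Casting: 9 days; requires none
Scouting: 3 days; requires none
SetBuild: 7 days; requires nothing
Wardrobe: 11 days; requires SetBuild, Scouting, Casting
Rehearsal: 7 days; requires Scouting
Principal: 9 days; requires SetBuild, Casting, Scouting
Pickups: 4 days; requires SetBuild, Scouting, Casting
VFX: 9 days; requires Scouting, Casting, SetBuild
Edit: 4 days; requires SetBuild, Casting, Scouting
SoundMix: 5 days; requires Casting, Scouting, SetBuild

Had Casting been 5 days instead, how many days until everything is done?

As given, the longest chain is Casting→Wardrobe = 9+11 = 20, so the finish is 20 days.
Since Casting is critical, the -4 change carries straight to that chain (now 16 days).
Now SetBuild→Wardrobe = 7+11 = 18 is longest, so the finish becomes 18 days.

18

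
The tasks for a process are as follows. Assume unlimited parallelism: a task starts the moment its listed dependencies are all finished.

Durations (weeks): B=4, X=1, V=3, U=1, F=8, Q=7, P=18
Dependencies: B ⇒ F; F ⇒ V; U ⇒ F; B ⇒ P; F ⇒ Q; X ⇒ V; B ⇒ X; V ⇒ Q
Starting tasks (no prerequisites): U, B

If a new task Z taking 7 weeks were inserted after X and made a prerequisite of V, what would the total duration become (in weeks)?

22

Originally the job takes 22 weeks.
With Z inserted, V now waits for max(F, X, Z).
New critical path: B→X→Z→V→Q = 4+1+7+3+7 = 22 ⇒ 22 weeks.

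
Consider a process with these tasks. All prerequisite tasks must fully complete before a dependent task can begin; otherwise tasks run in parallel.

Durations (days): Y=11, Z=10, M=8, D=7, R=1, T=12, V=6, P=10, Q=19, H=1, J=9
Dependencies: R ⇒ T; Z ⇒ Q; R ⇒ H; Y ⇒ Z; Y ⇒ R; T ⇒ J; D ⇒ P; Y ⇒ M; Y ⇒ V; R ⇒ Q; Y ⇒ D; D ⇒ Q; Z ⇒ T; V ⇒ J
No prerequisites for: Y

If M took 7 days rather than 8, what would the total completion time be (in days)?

Actual critical path: Y→Z→T→J = 11+10+12+9 = 42 ⇒ 42 days.
M has 23 days of float (longest path through it is 19).
The critical path is still Y→Z→T→J; finish is now 42 days.

42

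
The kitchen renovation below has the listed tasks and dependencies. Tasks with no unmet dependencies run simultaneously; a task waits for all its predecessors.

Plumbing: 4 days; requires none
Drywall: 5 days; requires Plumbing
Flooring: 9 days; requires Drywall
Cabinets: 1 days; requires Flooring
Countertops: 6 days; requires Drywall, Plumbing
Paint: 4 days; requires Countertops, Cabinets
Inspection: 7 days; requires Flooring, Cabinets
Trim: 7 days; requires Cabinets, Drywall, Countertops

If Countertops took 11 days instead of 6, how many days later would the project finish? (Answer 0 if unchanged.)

1

Actual critical path: Plumbing→Drywall→Flooring→Cabinets→Inspection = 4+5+9+1+7 = 26 ⇒ 26 days.
Countertops has 4 days of float (longest path through it is 22).
Now Plumbing→Drywall→Countertops→Trim = 4+5+11+7 = 27 is longest, so the finish becomes 27 days.
Change in finish: 27 − 26 = +1 days.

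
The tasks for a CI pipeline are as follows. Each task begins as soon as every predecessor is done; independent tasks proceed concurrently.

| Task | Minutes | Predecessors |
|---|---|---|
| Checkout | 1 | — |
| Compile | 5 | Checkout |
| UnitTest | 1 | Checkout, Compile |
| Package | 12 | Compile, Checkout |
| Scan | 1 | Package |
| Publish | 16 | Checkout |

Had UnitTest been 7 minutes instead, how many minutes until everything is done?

19

As given, the longest chain is Checkout→Compile→Package→Scan = 1+5+12+1 = 19, so the finish is 19 minutes.
UnitTest has 12 minutes of float (longest path through it is 7).
No other chain overtakes it, so the finish is 19 minutes.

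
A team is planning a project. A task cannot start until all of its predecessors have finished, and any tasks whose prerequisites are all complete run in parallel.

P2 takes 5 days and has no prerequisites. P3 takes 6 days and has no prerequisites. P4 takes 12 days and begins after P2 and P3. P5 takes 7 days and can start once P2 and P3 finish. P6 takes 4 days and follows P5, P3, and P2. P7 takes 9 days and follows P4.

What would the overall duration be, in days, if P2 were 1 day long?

Actual critical path: P3→P4→P7 = 6+12+9 = 27 ⇒ 27 days.
The longest path through P2 is only 26 days, so P2 has float 1.
No other chain overtakes it, so the finish is 27 days.

27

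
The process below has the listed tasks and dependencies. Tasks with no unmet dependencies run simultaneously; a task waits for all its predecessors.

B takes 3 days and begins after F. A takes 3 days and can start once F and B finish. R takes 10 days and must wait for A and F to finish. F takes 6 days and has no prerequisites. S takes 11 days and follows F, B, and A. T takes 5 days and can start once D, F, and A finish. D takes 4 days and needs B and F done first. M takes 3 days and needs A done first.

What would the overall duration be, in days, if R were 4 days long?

23

Actual critical path: F→B→A→S = 6+3+3+11 = 23 ⇒ 23 days.
R has 1 day of float (longest path through it is 22).
The critical path is still F→B→A→S; finish is now 23 days.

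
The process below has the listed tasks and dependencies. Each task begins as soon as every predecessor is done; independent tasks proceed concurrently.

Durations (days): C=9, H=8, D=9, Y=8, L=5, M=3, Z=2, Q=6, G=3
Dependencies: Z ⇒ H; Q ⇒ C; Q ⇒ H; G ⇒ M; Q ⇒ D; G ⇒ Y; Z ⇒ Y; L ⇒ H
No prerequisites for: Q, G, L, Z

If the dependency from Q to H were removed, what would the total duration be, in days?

15

Original critical path: Q→D = 6+9 = 15 ⇒ 15 days.
Without Q→H, H's earliest start moves from 6 to 5.
After: Q→D = 6+9 = 15 → 15 days.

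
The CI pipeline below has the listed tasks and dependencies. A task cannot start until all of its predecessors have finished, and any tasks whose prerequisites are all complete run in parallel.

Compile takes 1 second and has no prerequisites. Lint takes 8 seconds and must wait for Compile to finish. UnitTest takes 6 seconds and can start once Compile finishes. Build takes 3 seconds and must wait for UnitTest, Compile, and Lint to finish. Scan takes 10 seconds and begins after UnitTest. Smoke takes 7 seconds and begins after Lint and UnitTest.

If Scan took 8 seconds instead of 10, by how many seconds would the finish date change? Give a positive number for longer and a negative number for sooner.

The binding path is Compile→UnitTest→Scan = 1+6+10 = 17; finish at 17 seconds.
Scan is on the critical path; changing it to 8 makes that path 15 seconds.
New critical path: Compile→Lint→Smoke = 1+8+7 = 16 ⇒ 16 seconds.
Change in finish: 16 − 17 = -1 seconds.

-1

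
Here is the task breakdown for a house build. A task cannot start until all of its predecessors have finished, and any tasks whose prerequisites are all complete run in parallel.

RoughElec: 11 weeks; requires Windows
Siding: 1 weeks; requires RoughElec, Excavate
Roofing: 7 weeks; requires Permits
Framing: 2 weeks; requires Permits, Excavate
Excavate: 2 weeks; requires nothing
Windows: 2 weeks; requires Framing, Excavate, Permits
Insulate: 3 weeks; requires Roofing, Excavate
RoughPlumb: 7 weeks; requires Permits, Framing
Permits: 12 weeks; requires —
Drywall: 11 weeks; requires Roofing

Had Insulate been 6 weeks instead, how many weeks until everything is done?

Actual critical path: Permits→Roofing→Drywall = 12+7+11 = 30 ⇒ 30 weeks.
Insulate is off the critical path — its longest chain is 22 weeks, giving 8 of slack.
That remains the longest chain; total 30 weeks.

30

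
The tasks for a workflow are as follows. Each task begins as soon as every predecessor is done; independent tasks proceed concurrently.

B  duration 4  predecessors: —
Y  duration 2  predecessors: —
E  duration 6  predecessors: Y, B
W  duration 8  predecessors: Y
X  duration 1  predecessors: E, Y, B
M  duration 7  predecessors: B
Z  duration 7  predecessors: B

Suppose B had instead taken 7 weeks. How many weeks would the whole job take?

Baseline: B→E→X = 4+6+1 = 11 → 11 weeks.
Since B is critical, the +3 change carries straight to that chain (now 14 weeks).
That remains the longest chain; total 14 weeks.

14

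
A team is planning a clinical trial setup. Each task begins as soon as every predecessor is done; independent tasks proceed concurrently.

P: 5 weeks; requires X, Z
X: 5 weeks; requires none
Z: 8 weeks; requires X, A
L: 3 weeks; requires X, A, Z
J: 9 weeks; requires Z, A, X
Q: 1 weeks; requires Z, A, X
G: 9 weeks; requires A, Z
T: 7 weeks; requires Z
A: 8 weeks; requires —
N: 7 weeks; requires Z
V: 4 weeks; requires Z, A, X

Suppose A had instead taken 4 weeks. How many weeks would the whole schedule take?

As given, the longest chain is A→Z→J = 8+8+9 = 25, so the finish is 25 weeks.
A lies on that path, so at 4 weeks the path becomes 21 weeks.
New critical path: X→Z→J = 5+8+9 = 22 ⇒ 22 weeks.

22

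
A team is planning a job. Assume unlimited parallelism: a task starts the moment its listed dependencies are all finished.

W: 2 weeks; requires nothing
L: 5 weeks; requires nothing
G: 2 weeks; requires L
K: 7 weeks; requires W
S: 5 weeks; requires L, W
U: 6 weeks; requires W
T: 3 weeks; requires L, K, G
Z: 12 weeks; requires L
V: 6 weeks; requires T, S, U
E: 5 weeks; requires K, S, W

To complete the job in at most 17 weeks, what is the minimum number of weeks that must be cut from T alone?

Current finish: 18 weeks; target: 17.
T is on every critical path, so each week cut from T cuts the finish by one (this holds down to a finish of 17).
Need 18 − 17 = 1 week off T → T becomes 2 weeks, finish becomes 17.

1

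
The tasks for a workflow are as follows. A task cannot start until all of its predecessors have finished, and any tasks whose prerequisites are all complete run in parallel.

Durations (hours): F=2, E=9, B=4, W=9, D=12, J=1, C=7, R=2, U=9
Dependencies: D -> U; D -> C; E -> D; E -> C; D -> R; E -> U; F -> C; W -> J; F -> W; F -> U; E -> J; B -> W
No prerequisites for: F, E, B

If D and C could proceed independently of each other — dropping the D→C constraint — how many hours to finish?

Before: longest chain E→D→U = 9+12+9 = 30, finish 30.
Without D→C, C's earliest start moves from 21 to 9.
After: E→D→U = 9+12+9 = 30 → 30 hours.

30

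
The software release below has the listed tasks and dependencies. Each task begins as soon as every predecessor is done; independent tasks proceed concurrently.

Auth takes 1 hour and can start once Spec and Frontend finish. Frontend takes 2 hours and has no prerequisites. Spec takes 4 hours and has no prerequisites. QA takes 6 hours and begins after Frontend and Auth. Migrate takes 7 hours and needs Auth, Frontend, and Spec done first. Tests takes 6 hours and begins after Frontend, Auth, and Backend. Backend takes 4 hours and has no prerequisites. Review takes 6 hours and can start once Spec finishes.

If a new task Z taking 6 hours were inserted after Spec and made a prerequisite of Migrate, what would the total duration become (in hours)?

Originally the job takes 12 hours.
With Z inserted, Migrate now waits for max(Auth, Frontend, Spec, Z).
New critical path: Spec→Z→Migrate = 4+6+7 = 17 ⇒ 17 hours.

17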